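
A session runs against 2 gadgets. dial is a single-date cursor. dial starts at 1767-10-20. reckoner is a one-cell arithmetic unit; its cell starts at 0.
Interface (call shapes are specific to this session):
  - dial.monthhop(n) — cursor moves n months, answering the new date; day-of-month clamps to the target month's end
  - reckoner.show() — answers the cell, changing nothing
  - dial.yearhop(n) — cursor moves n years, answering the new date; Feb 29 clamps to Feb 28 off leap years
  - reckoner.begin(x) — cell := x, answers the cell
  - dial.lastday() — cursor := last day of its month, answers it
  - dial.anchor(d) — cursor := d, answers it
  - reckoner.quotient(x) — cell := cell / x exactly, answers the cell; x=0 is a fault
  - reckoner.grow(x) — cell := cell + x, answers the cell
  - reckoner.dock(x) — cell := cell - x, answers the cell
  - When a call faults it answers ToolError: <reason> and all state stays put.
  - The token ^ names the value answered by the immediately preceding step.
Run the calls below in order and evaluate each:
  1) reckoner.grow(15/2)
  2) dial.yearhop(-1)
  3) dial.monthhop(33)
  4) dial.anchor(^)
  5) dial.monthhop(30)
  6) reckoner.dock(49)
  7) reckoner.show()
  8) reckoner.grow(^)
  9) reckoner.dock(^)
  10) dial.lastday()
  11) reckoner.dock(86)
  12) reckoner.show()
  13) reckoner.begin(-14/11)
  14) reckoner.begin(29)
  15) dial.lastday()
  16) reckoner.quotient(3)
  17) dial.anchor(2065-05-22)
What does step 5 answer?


;; 1. reckoner.grow(x='15/2') == 15/2
;; 2. dial.yearhop(n='-1') == 1766-10-20
;; 3. dial.monthhop(n='33') == 1769-07-20
;; 4. dial.anchor(d='^') == 1769-07-20
;; 5. dial.monthhop(n='30') == 1772-01-20
;; 6. reckoner.dock(x='49') == -83/2
;; 7. reckoner.show() == -83/2
;; 8. reckoner.grow(x='^') == -83
;; 9. reckoner.dock(x='^') == 0
;; 10. dial.lastday() == 1772-01-31
;; 11. reckoner.dock(x='86') == -86
;; 12. reckoner.show() == -86
;; 13. reckoner.begin(x='-14/11') == -14/11
;; 14. reckoner.begin(x='29') == 29
;; 15. dial.lastday() == 1772-01-31
;; 16. reckoner.quotient(x='3') == 29/3
;; 17. dial.anchor(d='2065-05-22') == 2065-05-22

Answer: 1772-01-20


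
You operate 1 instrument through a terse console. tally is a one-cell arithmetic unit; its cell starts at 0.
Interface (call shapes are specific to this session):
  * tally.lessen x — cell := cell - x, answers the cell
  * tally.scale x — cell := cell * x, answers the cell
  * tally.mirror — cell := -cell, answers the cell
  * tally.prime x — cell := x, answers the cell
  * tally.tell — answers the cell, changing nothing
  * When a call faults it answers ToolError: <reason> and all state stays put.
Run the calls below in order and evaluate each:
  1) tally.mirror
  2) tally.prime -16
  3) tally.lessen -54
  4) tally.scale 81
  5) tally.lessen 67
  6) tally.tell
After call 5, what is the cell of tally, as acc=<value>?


Using mirror(), — result: 0.
Next I call prime using x=-16, and observe -16.
Using lessen using x=-54, yielding 38.
Then scale using x=81: 3078.
Invoking lessen using x=67, → 3011.
Now I run tell(): 3011.

Answer: acc=3011


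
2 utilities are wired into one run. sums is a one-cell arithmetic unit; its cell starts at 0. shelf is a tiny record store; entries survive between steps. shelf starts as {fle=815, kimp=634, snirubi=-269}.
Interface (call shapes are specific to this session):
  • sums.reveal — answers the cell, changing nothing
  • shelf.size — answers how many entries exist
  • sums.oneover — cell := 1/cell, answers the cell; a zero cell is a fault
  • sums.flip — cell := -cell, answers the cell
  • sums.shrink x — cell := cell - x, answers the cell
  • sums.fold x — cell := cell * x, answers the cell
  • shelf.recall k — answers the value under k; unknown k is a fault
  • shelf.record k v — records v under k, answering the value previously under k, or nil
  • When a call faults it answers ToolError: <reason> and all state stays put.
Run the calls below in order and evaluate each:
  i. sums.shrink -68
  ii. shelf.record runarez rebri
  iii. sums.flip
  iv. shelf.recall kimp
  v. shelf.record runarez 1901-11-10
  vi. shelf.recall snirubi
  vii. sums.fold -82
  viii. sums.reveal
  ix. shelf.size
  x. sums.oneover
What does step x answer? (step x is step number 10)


→ shrink(-68)
← 68
→ record(runarez, rebri)
← nil
→ flip()
← -68
→ recall(kimp)
← 634
→ record(runarez, 1901-11-10)
← rebri
→ recall(snirubi)
← -269
→ fold(-82)
← 5576
→ reveal()
← 5576
→ size()
← 4
→ oneover()
← 1/5576

Answer: 1/5576


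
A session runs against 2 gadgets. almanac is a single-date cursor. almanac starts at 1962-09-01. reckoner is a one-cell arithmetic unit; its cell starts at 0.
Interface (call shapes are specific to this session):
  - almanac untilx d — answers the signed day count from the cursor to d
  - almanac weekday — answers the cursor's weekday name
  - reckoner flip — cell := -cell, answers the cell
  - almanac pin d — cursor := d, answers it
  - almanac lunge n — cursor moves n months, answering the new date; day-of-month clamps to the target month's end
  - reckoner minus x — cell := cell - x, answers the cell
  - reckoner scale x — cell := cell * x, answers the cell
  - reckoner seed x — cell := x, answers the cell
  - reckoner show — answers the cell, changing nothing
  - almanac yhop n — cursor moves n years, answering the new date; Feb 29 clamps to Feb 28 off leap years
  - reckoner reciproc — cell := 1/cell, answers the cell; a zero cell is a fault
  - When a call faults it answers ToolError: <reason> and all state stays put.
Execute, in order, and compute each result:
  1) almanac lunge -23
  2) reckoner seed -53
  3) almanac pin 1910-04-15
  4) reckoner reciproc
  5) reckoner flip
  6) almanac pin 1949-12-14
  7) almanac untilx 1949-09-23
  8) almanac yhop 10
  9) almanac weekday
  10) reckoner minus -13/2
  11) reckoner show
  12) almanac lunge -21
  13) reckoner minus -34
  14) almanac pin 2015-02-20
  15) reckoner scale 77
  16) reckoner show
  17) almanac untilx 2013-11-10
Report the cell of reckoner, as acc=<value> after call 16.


Answer: acc=330715/106

Derivation:
Step: almanac lunge[n: -23]
Result: 1960-10-01
Step: reckoner seed[x: -53]
Result: -53
Step: almanac pin[d: 1910-04-15]
Result: 1910-04-15
Step: reckoner reciproc[]
Result: -1/53
Step: reckoner flip[]
Result: 1/53
Step: almanac pin[d: 1949-12-14]
Result: 1949-12-14
Step: almanac untilx[d: 1949-09-23]
Result: -82
Step: almanac yhop[n: 10]
Result: 1959-12-14
Step: almanac weekday[]
Result: Monday
Step: reckoner minus[x: -13/2]
Result: 691/106
Step: reckoner show[]
Result: 691/106
Step: almanac lunge[n: -21]
Result: 1958-03-14
Step: reckoner minus[x: -34]
Result: 4295/106
Step: almanac pin[d: 2015-02-20]
Result: 2015-02-20
Step: reckoner scale[x: 77]
Result: 330715/106
Step: reckoner show[]
Result: 330715/106
Step: almanac untilx[d: 2013-11-10]
Result: -467


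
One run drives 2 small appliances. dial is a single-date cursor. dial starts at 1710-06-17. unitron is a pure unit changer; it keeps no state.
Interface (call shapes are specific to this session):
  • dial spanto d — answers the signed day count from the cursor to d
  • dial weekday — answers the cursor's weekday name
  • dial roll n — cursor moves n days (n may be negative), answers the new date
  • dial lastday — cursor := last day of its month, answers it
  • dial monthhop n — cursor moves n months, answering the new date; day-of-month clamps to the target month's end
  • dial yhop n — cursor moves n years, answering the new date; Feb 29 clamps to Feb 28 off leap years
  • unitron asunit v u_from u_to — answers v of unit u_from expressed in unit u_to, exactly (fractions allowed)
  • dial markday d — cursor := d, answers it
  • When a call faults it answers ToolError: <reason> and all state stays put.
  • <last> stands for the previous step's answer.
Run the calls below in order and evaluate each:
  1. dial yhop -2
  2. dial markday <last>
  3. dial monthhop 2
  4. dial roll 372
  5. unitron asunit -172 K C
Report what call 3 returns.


! dial yhop(n: -2) ~> 1708-06-17
! dial markday(d: <last>) ~> 1708-06-17
! dial monthhop(n: 2) ~> 1708-08-17
! dial roll(n: 372) ~> 1709-08-24
! unitron asunit(v: -172, u_from: K, u_to: C) ~> -8903/20

Answer: 1708-08-17


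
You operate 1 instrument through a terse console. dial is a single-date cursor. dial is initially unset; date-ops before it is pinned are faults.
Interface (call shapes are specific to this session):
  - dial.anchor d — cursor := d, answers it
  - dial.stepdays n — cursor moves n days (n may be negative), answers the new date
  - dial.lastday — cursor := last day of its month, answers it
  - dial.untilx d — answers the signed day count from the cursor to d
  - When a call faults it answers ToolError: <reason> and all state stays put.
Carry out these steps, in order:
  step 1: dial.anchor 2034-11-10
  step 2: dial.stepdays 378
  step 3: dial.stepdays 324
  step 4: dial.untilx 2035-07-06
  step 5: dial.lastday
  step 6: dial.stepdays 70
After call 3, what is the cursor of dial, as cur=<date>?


Answer: cur=2036-10-12

Derivation:
# 1. dial.anchor(d=2034-11-10) : 2034-11-10
# 2. dial.stepdays(n=378) : 2035-11-23
# 3. dial.stepdays(n=324) : 2036-10-12
# 4. dial.untilx(d=2035-07-06) : -464
# 5. dial.lastday() : 2036-10-31
# 6. dial.stepdays(n=70) : 2037-01-09


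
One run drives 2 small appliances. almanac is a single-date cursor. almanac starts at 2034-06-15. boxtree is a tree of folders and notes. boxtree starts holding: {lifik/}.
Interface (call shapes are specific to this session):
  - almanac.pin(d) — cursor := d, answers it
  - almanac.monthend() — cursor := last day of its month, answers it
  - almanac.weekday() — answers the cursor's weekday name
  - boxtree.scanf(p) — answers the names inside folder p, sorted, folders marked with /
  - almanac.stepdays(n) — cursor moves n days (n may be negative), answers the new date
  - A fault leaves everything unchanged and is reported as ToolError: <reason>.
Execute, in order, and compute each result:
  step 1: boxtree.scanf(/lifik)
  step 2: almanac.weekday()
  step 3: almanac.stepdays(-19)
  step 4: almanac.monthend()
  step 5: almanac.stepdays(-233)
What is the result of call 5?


Answer: 2033-10-10

Derivation:
CALL boxtree.scanf[/lifik]
RET  []
CALL almanac.weekday[]
RET  Thursday
CALL almanac.stepdays[-19]
RET  2034-05-27
CALL almanac.monthend[]
RET  2034-05-31
CALL almanac.stepdays[-233]
RET  2033-10-10


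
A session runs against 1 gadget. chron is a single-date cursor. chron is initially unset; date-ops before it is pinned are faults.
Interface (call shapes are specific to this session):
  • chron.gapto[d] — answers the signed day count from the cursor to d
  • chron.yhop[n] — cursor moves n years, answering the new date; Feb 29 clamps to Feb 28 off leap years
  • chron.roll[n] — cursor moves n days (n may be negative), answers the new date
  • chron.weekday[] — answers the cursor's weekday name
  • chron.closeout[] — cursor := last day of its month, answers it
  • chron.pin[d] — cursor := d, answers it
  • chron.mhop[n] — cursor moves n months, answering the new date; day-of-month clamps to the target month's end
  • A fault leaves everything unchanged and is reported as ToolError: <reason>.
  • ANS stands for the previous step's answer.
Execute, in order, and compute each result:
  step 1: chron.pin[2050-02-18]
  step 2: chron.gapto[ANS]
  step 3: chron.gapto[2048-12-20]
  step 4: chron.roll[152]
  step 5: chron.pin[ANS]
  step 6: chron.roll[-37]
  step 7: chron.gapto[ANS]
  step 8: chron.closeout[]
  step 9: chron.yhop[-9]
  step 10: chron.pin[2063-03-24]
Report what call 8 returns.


Answer: 2050-06-30

Derivation:
~$ pin d=2050-02-18
  2050-02-18
~$ gapto d=ANS
  0
~$ gapto d=2048-12-20
  -425
~$ roll n=152
  2050-07-20
~$ pin d=ANS
  2050-07-20
~$ roll n=-37
  2050-06-13
~$ gapto d=ANS
  0
~$ closeout
  2050-06-30
~$ yhop n=-9
  2041-06-30
~$ pin d=2063-03-24
  2063-03-24


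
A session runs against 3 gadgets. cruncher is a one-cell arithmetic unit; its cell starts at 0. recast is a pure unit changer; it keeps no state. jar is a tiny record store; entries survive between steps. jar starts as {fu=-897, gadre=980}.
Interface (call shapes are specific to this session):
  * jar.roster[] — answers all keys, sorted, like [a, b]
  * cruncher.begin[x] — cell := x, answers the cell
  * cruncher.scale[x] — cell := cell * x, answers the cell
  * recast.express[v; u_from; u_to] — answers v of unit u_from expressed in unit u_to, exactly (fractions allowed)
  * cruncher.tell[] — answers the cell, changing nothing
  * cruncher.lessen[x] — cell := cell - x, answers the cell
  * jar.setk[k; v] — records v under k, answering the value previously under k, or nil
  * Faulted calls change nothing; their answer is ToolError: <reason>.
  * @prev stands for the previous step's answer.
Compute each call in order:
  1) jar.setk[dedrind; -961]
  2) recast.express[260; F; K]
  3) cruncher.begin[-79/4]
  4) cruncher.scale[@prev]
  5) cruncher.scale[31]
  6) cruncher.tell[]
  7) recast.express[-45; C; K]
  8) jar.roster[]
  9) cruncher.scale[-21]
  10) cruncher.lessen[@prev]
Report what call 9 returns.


Answer: -4062891/16

Derivation:
Calling jar.setk on dedrind, -961, — result: nil.
Calling recast.express on 260, F, K, and observe 23989/60.
I use cruncher.begin on -79/4, which returns -79/4.
I invoke cruncher.scale on @prev, — result: 6241/16.
I run cruncher.scale on 31, yielding 193471/16.
I invoke cruncher.tell, yielding 193471/16.
I invoke recast.express on -45, C, K, → 4563/20.
I invoke jar.roster(), — result: [dedrind, fu, gadre].
Next I call cruncher.scale on -21, and get -4062891/16.
Now I run cruncher.lessen on @prev, and see 0.


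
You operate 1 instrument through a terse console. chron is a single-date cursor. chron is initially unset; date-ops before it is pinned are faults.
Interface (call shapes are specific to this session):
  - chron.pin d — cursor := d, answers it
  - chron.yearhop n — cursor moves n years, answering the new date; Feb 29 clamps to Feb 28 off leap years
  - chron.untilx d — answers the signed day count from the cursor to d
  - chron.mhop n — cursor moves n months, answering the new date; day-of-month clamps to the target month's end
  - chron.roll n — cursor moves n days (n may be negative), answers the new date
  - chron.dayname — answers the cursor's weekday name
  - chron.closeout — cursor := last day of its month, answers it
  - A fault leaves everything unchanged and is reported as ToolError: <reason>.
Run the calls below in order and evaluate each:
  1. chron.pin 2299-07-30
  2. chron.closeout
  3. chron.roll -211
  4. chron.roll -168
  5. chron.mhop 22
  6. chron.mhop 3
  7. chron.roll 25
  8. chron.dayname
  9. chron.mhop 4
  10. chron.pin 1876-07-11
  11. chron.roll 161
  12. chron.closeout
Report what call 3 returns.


Answer: 2299-01-01

Derivation:
% chron.pin d: 2299-07-30
= 2299-07-30
% chron.closeout
= 2299-07-31
% chron.roll n: -211
= 2299-01-01
% chron.roll n: -168
= 2298-07-17
% chron.mhop n: 22
= 2300-05-17
% chron.mhop n: 3
= 2300-08-17
% chron.roll n: 25
= 2300-09-11
% chron.dayname
= Tuesday
% chron.mhop n: 4
= 2301-01-11
% chron.pin d: 1876-07-11
= 1876-07-11
% chron.roll n: 161
= 1876-12-19
% chron.closeout
= 1876-12-31


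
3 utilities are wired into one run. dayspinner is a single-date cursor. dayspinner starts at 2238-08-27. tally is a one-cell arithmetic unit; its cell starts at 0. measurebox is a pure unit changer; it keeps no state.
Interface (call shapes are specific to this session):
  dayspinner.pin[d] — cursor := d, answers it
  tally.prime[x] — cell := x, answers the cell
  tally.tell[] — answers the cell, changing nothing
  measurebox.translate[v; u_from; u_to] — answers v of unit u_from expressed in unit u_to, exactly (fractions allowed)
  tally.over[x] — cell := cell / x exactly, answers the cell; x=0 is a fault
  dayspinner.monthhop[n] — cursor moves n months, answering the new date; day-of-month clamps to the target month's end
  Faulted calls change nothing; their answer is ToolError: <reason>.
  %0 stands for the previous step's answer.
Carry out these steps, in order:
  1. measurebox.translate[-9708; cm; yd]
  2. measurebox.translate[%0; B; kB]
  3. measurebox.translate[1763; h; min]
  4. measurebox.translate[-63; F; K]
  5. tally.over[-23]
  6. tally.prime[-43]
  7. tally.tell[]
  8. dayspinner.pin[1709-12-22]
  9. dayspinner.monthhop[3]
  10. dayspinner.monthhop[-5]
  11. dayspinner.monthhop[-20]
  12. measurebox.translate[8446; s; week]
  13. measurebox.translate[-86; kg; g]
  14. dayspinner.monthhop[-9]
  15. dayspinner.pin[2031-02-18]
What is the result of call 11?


Answer: 1708-02-22

Derivation:
Then measurebox.translate using v='-9708', u_from='cm', u_to='yd': -40450/381.
I use measurebox.translate using v='%0', u_from='B', u_to='kB', yielding -809/7620.
I use measurebox.translate using v='1763', u_from='h', u_to='min', giving 105780.
I call measurebox.translate using v='-63', u_from='F', u_to='K', and see 39667/180.
I invoke tally.over using x='-23', and get 0.
Next I call tally.prime using x='-43': -43.
Then tally.tell, and observe -43.
Now I run dayspinner.pin using d='1709-12-22', which returns 1709-12-22.
I invoke dayspinner.monthhop using n='3', — result: 1710-03-22.
Next I call dayspinner.monthhop using n='-5', → 1709-10-22.
Using dayspinner.monthhop using n='-20', → 1708-02-22.
Next I call measurebox.translate using v='8446', u_from='s', u_to='week', and see 4223/302400.
Calling measurebox.translate using v='-86', u_from='kg', u_to='g', which returns -86000.
Using dayspinner.monthhop using n='-9', and see 1707-05-22.
Using dayspinner.pin using d='2031-02-18': 2031-02-18.


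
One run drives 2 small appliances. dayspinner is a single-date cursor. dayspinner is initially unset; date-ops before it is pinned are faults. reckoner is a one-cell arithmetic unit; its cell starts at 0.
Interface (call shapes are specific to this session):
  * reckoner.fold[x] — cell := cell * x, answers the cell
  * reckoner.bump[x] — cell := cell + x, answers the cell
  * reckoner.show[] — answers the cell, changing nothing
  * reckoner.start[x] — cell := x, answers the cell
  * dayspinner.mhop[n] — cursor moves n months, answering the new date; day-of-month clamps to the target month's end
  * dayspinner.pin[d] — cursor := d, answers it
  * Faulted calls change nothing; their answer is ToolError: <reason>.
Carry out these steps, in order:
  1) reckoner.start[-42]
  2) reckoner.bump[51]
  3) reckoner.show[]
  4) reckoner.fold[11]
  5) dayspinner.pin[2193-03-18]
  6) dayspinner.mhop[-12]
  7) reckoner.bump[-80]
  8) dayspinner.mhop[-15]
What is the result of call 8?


Answer: 2190-12-18

Derivation:
Act: reckoner.start[x='-42']
Obs: -42
Act: reckoner.bump[x='51']
Obs: 9
Act: reckoner.show[]
Obs: 9
Act: reckoner.fold[x='11']
Obs: 99
Act: dayspinner.pin[d='2193-03-18']
Obs: 2193-03-18
Act: dayspinner.mhop[n='-12']
Obs: 2192-03-18
Act: reckoner.bump[x='-80']
Obs: 19
Act: dayspinner.mhop[n='-15']
Obs: 2190-12-18


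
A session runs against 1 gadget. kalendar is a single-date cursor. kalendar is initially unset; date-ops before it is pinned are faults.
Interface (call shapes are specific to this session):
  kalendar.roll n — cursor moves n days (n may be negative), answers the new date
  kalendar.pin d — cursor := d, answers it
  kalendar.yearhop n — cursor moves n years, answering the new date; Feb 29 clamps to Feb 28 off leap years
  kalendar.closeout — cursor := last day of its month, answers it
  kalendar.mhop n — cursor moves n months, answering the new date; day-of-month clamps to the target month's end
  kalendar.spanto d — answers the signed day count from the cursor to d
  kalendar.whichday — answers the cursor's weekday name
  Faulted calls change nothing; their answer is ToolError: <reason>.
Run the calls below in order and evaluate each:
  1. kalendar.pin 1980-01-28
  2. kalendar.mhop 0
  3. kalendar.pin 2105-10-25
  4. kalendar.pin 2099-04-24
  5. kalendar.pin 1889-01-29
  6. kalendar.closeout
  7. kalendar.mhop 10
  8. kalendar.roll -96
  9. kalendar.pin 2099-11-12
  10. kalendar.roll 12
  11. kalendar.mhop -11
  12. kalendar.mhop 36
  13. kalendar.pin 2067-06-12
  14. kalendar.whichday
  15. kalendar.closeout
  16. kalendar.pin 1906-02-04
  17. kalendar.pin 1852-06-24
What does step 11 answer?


Answer: 2098-12-24

Derivation:
% 1. pin(d='1980-01-28') => 1980-01-28
% 2. mhop(n='0') => 1980-01-28
% 3. pin(d='2105-10-25') => 2105-10-25
% 4. pin(d='2099-04-24') => 2099-04-24
% 5. pin(d='1889-01-29') => 1889-01-29
% 6. closeout() => 1889-01-31
% 7. mhop(n='10') => 1889-11-30
% 8. roll(n='-96') => 1889-08-26
% 9. pin(d='2099-11-12') => 2099-11-12
% 10. roll(n='12') => 2099-11-24
% 11. mhop(n='-11') => 2098-12-24
% 12. mhop(n='36') => 2101-12-24
% 13. pin(d='2067-06-12') => 2067-06-12
% 14. whichday() => Sunday
% 15. closeout() => 2067-06-30
% 16. pin(d='1906-02-04') => 1906-02-04
% 17. pin(d='1852-06-24') => 1852-06-24


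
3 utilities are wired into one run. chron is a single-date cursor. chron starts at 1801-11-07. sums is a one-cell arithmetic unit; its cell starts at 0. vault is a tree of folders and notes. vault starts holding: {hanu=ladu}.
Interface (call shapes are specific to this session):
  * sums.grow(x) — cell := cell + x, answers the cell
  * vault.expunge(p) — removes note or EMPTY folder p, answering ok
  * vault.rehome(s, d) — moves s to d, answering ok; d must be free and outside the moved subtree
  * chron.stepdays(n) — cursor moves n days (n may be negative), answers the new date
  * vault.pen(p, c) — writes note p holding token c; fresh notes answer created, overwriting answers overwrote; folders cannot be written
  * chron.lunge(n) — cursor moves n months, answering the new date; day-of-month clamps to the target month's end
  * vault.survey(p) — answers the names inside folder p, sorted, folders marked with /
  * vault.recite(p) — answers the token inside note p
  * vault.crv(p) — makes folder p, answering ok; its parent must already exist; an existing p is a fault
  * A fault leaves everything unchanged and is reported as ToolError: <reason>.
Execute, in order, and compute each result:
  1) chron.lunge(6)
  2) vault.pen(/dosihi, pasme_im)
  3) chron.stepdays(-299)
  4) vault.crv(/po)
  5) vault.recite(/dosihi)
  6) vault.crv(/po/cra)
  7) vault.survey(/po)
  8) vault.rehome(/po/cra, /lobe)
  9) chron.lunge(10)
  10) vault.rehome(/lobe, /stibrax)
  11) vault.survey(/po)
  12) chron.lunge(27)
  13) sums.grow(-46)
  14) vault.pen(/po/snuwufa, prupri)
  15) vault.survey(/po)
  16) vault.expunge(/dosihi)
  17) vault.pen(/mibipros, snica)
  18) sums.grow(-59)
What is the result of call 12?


Answer: 1804-08-12

Derivation:
Invoking chron.lunge(n='6'), which returns 1802-05-07.
Calling vault.pen(p='/dosihi', c='pasme_im'): created.
Using chron.stepdays(n='-299'): 1801-07-12.
Then vault.crv(p='/po'), — result: ok.
Calling vault.recite(p='/dosihi'), giving pasme_im.
I invoke vault.crv(p='/po/cra'), and see ok.
Calling vault.survey(p='/po'), giving [cra/].
I use vault.rehome(s='/po/cra', d='/lobe'), → ok.
I try chron.lunge(n='10'), yielding 1802-05-12.
Now I run vault.rehome(s='/lobe', d='/stibrax'), and observe ok.
I run vault.survey(p='/po'), and see [].
Now I run chron.lunge(n='27'), yielding 1804-08-12.
Invoking sums.grow(x='-46'), and get -46.
Now I run vault.pen(p='/po/snuwufa', c='prupri'), → created.
I run vault.survey(p='/po'), and observe [snuwufa].
I invoke vault.expunge(p='/dosihi'), → ok.
I invoke vault.pen(p='/mibipros', c='snica'), and see created.
I use sums.grow(x='-59'), — result: -105.


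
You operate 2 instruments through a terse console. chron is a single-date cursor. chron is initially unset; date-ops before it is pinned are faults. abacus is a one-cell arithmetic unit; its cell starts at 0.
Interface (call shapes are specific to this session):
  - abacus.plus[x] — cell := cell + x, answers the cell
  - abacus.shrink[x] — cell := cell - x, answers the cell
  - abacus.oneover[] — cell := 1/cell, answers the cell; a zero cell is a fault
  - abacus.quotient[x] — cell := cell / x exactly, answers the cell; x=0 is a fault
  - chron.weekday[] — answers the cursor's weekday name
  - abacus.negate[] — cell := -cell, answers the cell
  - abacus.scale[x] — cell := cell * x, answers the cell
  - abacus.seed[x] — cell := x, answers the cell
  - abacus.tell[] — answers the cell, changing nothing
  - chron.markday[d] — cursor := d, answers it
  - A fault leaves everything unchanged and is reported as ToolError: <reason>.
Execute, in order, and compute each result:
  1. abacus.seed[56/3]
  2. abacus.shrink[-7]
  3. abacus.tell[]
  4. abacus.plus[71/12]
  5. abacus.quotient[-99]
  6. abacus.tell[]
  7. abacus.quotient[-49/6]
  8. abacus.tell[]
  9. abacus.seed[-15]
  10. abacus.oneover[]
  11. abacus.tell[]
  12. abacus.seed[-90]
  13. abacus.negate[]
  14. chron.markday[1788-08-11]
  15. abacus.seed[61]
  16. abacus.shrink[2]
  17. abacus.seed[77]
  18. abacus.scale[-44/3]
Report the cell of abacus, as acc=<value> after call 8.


Answer: acc=379/9702

Derivation:
-- 1. seed(56/3) ~> 56/3
-- 2. shrink(-7) ~> 77/3
-- 3. tell() ~> 77/3
-- 4. plus(71/12) ~> 379/12
-- 5. quotient(-99) ~> -379/1188
-- 6. tell() ~> -379/1188
-- 7. quotient(-49/6) ~> 379/9702
-- 8. tell() ~> 379/9702
-- 9. seed(-15) ~> -15
-- 10. oneover() ~> -1/15
-- 11. tell() ~> -1/15
-- 12. seed(-90) ~> -90
-- 13. negate() ~> 90
-- 14. markday(1788-08-11) ~> 1788-08-11
-- 15. seed(61) ~> 61
-- 16. shrink(2) ~> 59
-- 17. seed(77) ~> 77
-- 18. scale(-44/3) ~> -3388/3


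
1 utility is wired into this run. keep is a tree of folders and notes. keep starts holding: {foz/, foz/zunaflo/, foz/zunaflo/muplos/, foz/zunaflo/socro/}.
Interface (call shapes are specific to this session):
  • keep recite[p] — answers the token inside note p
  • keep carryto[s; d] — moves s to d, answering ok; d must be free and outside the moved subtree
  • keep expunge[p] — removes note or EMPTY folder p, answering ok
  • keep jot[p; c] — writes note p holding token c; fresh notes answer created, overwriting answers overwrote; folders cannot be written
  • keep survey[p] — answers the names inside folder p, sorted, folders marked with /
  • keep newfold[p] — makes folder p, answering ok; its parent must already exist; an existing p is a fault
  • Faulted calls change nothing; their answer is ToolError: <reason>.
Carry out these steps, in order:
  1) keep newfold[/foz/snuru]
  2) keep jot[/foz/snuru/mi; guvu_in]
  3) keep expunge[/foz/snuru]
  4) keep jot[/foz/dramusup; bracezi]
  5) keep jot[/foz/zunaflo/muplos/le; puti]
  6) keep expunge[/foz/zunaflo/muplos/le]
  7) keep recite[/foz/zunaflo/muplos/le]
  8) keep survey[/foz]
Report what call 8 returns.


CALL keep newfold[p='/foz/snuru']
RET  ok
CALL keep jot[p='/foz/snuru/mi'; c='guvu_in']
RET  created
CALL keep expunge[p='/foz/snuru']
RET  ToolError: not empty
CALL keep jot[p='/foz/dramusup'; c='bracezi']
RET  created
CALL keep jot[p='/foz/zunaflo/muplos/le'; c='puti']
RET  created
CALL keep expunge[p='/foz/zunaflo/muplos/le']
RET  ok
CALL keep recite[p='/foz/zunaflo/muplos/le']
RET  ToolError: not found
CALL keep survey[p='/foz']
RET  [dramusup, snuru/, zunaflo/]

Answer: [dramusup, snuru/, zunaflo/]


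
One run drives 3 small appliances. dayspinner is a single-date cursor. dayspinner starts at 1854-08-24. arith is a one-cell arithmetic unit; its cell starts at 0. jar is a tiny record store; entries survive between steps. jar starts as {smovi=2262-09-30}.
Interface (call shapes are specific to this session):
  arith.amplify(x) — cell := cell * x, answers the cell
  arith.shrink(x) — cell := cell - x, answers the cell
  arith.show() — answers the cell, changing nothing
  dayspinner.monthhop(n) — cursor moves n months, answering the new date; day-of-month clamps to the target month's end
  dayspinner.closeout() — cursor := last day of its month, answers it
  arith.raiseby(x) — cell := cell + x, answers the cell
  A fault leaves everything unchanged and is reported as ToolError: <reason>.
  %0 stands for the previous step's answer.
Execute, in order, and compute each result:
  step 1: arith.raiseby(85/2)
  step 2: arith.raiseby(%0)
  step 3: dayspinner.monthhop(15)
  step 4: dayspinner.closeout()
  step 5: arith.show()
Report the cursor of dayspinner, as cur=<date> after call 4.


% arith.raiseby x: 85/2
[out] 85/2
% arith.raiseby x: %0
[out] 85
% dayspinner.monthhop n: 15
[out] 1855-11-24
% dayspinner.closeout
[out] 1855-11-30
% arith.show
[out] 85

Answer: cur=1855-11-30


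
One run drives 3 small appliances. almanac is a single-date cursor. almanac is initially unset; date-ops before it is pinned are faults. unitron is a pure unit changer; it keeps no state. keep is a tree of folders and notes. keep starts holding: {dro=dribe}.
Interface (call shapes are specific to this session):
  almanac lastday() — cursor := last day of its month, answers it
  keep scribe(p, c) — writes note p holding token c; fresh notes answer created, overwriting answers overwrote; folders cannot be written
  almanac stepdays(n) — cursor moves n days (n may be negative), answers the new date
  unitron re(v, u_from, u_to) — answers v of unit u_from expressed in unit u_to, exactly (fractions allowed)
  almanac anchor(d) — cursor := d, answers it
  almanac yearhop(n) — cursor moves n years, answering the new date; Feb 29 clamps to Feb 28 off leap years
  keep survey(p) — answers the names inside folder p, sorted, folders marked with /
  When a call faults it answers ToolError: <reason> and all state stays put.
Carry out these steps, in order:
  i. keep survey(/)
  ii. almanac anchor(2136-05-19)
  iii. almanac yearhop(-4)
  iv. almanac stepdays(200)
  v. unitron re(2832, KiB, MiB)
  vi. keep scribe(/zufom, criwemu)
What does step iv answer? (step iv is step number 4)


Answer: 2132-12-05

Derivation:
Using keep survey(p='/'), and see [dro].
I use almanac anchor(d='2136-05-19'), and observe 2136-05-19.
Invoking almanac yearhop(n='-4'), giving 2132-05-19.
Calling almanac stepdays(n='200'), which returns 2132-12-05.
Then unitron re(v='2832', u_from='KiB', u_to='MiB'), — result: 177/64.
Now I run keep scribe(p='/zufom', c='criwemu'), and get created.


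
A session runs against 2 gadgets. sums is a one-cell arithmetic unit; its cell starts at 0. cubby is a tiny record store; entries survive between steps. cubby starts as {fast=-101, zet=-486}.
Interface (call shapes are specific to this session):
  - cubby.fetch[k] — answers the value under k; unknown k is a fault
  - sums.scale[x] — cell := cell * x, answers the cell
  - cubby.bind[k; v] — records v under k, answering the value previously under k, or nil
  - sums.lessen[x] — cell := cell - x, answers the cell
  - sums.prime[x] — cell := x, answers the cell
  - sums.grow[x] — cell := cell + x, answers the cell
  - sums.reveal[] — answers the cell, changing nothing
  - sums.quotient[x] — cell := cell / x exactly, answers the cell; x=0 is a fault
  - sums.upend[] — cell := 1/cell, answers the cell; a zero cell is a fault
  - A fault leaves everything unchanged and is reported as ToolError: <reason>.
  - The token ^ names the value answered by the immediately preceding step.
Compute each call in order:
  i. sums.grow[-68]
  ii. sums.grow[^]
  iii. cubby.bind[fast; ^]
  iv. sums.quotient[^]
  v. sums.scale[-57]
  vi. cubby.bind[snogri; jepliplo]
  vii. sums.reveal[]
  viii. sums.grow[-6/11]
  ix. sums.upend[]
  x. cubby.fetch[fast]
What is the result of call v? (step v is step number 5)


Answer: -7752/101

Derivation:
→ grow(x=-68)
← -68
→ grow(x=^)
← -136
→ bind(k=fast, v=^)
← -101
→ quotient(x=^)
← 136/101
→ scale(x=-57)
← -7752/101
→ bind(k=snogri, v=jepliplo)
← nil
→ reveal()
← -7752/101
→ grow(x=-6/11)
← -85878/1111
→ upend()
← -1111/85878
→ fetch(k=fast)
← -136


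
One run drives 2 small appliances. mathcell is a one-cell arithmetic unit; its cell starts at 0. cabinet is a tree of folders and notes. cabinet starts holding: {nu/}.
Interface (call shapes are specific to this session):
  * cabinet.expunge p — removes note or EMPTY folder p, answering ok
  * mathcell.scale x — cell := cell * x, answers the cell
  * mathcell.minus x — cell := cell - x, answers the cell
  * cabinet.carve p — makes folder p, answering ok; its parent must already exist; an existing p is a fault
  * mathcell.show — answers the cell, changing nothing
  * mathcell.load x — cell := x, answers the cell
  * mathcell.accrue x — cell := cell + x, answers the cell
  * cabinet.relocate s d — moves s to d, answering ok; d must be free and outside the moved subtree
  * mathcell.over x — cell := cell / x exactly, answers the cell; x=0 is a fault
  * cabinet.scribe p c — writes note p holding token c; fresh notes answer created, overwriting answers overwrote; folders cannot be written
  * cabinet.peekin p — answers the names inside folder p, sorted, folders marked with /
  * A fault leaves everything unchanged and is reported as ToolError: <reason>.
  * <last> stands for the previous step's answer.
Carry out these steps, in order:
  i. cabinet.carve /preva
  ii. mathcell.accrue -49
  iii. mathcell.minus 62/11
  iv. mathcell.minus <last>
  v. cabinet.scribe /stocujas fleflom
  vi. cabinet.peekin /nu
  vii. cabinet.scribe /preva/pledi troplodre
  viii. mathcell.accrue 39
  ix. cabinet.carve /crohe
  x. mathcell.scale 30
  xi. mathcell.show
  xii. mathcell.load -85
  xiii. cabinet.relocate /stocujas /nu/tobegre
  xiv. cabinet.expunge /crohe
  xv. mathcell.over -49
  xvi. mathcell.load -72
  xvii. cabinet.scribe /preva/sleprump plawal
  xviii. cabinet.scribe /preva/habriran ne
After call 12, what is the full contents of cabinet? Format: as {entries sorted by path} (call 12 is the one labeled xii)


Answer: {crohe/, nu/, preva/, preva/pledi=troplodre, stocujas=fleflom}

Derivation:
% 1. carve(p: /preva) -> ok
% 2. accrue(x: -49) -> -49
% 3. minus(x: 62/11) -> -601/11
% 4. minus(x: <last>) -> 0
% 5. scribe(p: /stocujas, c: fleflom) -> created
% 6. peekin(p: /nu) -> []
% 7. scribe(p: /preva/pledi, c: troplodre) -> created
% 8. accrue(x: 39) -> 39
% 9. carve(p: /crohe) -> ok
% 10. scale(x: 30) -> 1170
% 11. show() -> 1170
% 12. load(x: -85) -> -85
% 13. relocate(s: /stocujas, d: /nu/tobegre) -> ok
% 14. expunge(p: /crohe) -> ok
% 15. over(x: -49) -> 85/49
% 16. load(x: -72) -> -72
% 17. scribe(p: /preva/sleprump, c: plawal) -> created
% 18. scribe(p: /preva/habriran, c: ne) -> created


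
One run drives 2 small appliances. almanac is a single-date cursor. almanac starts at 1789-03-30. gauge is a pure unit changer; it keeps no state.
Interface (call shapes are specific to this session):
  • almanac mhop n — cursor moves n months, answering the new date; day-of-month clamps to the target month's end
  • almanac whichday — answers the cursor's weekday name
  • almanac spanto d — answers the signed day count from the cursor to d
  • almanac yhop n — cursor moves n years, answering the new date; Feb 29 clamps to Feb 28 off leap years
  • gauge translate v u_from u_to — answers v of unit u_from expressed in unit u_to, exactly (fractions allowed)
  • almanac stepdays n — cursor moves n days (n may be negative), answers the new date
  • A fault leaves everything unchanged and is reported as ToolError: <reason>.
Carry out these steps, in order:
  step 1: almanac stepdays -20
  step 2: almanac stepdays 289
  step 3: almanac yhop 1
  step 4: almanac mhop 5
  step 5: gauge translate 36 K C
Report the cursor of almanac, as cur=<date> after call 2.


Answer: cur=1789-12-24

Derivation:
I try almanac stepdays passing n→-20: 1789-03-10.
Now I run almanac stepdays passing n→289, and see 1789-12-24.
Now I run almanac yhop passing n→1, yielding 1790-12-24.
Calling almanac mhop passing n→5, and see 1791-05-24.
I try gauge translate passing v→36, u_from→K, u_to→C, — result: -4743/20.


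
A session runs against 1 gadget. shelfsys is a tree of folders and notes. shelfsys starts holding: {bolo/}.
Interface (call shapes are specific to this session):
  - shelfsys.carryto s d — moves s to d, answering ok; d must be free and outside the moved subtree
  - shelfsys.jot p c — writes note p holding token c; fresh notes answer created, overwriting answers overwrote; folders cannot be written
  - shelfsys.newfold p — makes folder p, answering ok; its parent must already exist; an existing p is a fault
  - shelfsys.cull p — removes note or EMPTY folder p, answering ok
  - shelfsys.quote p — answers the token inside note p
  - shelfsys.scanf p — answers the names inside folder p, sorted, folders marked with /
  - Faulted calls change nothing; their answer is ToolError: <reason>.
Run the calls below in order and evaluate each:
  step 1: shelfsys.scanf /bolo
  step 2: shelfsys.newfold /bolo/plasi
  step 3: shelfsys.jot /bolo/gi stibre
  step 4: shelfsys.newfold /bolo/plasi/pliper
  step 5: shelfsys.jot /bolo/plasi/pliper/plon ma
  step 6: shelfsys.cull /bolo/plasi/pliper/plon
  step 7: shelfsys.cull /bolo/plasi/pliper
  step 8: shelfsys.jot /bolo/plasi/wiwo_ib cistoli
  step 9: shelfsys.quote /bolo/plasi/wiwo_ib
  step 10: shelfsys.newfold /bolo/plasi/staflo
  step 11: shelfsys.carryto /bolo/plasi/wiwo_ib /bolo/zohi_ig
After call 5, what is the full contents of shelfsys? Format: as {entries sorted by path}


>> shelfsys.scanf(/bolo)
<< []
>> shelfsys.newfold(/bolo/plasi)
<< ok
>> shelfsys.jot(/bolo/gi, stibre)
<< created
>> shelfsys.newfold(/bolo/plasi/pliper)
<< ok
>> shelfsys.jot(/bolo/plasi/pliper/plon, ma)
<< created
>> shelfsys.cull(/bolo/plasi/pliper/plon)
<< ok
>> shelfsys.cull(/bolo/plasi/pliper)
<< ok
>> shelfsys.jot(/bolo/plasi/wiwo_ib, cistoli)
<< created
>> shelfsys.quote(/bolo/plasi/wiwo_ib)
<< cistoli
>> shelfsys.newfold(/bolo/plasi/staflo)
<< ok
>> shelfsys.carryto(/bolo/plasi/wiwo_ib, /bolo/zohi_ig)
<< ok

Answer: {bolo/, bolo/gi=stibre, bolo/plasi/, bolo/plasi/pliper/, bolo/plasi/pliper/plon=ma}


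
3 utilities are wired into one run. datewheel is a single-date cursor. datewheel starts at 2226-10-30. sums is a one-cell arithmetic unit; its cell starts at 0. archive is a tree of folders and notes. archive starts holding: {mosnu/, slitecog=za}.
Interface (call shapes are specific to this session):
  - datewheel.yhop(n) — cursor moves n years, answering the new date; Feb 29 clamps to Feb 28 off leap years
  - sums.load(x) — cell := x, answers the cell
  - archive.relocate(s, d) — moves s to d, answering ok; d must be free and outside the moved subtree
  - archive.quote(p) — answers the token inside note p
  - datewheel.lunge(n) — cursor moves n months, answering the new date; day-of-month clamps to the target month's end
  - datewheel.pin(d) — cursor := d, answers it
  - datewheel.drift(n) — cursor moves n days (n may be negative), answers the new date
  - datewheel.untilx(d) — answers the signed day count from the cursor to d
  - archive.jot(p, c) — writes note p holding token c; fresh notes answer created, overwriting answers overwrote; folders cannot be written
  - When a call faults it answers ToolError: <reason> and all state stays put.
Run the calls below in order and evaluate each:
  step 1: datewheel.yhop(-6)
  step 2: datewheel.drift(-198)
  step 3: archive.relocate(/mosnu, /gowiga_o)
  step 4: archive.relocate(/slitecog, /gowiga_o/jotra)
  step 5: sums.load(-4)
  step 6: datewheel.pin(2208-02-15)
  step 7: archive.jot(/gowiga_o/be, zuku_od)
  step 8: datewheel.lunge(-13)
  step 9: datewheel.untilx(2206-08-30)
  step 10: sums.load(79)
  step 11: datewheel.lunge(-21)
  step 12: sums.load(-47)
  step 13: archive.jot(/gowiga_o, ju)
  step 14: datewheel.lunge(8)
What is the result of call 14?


Next I call datewheel.yhop on n=-6, and observe 2220-10-30.
I run datewheel.drift on n=-198, and see 2220-04-15.
Now I run archive.relocate on s=/mosnu, d=/gowiga_o, yielding ok.
Now I run archive.relocate on s=/slitecog, d=/gowiga_o/jotra, and see ok.
I invoke sums.load on x=-4, yielding -4.
Then datewheel.pin on d=2208-02-15, giving 2208-02-15.
Invoking archive.jot on p=/gowiga_o/be, c=zuku_od, and see created.
Calling datewheel.lunge on n=-13, and observe 2207-01-15.
Next I call datewheel.untilx on d=2206-08-30, yielding -138.
Then sums.load on x=79, yielding 79.
I call datewheel.lunge on n=-21, which returns 2205-04-15.
I call sums.load on x=-47: -47.
I call archive.jot on p=/gowiga_o, c=ju, and get ToolError: is a directory.
Then datewheel.lunge on n=8, and observe 2205-12-15.

Answer: 2205-12-15
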